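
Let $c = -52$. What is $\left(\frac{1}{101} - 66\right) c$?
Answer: $\frac{346580}{101} \approx 3431.5$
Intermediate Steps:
$\left(\frac{1}{101} - 66\right) c = \left(\frac{1}{101} - 66\right) \left(-52\right) = \left(- \frac{6665}{101}\right) \left(-52\right) = \frac{346580}{101}$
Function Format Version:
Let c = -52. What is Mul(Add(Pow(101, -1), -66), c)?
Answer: Rational(346580, 101) ≈ 3431.5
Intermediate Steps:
Mul(Add(Pow(101, -1), -66), c) = Mul(Add(Pow(101, -1), -66), -52) = Mul(Add(Rational(1, 101), -66), -52) = Mul(Rational(-6665, 101), -52) = Rational(346580, 101)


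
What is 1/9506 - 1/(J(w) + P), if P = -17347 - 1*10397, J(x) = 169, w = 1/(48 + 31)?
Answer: 37081/262127950 ≈ 0.00014146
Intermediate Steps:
w = 1/79 ≈ 0.012658
P = -27744 (P = -17347 - 10397 = -27744)
1/9506 - 1/(J(w) + P) = 1/9506 - 1/(169 - 27744) = 1/9506 - 1/(-27575) = 1/9506 - 1*(-1/27575) = 1/9506 + 1/27575 = 37081/262127950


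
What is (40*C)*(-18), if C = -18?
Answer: 12960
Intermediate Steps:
(40*C)*(-18) = (40*(-18))*(-18) = -720*(-18) = 12960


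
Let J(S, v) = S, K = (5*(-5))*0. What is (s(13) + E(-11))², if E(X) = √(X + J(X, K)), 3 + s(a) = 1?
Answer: (2 - I*√22)² ≈ -18.0 - 18.762*I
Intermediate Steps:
K = 0 (K = -25*0 = 0)
s(a) = -2 (s(a) = -3 + 1 = -2)
E(X) = √2*√X (E(X) = √(X + X) = √(2*X) = √2*√X)
(s(13) + E(-11))² = (-2 + √2*√(-11))² = (-2 + √2*(I*√11))² = (-2 + I*√22)²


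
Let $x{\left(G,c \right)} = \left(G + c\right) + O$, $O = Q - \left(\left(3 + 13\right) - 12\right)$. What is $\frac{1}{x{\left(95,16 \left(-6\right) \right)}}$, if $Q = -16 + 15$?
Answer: $- \frac{1}{6} \approx -0.16667$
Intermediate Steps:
$Q = -1$
$O = -5$ ($O = -1 - \left(\left(3 + 13\right) - 12\right) = -1 - \left(16 - 12\right) = -1 - 4 = -5$)
$x{\left(G,c \right)} = -5 + G + c$ ($x{\left(G,c \right)} = \left(G + c\right) - 5 = -5 + G + c$)
$\frac{1}{x{\left(95,16 \left(-6\right) \right)}} = \frac{1}{-5 + 95 + 16 \left(-6\right)} = \frac{1}{-5 + 95 - 96} = \frac{1}{-6} = - \frac{1}{6}$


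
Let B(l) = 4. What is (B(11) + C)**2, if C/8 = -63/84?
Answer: 4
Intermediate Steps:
C = -6 (C = 8*(-63/84) = 8*(-63*1/84) = 8*(-3/4) = -6)
(B(11) + C)**2 = (4 - 6)**2 = (-2)**2 = 4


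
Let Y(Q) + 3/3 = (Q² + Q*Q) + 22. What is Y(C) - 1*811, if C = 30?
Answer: 1010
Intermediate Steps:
Y(Q) = 21 + 2*Q² (Y(Q) = -1 + ((Q² + Q*Q) + 22) = -1 + ((Q² + Q²) + 22) = -1 + (2*Q² + 22) = -1 + (22 + 2*Q²) = 21 + 2*Q²)
Y(C) - 1*811 = (21 + 2*30²) - 1*811 = (21 + 2*900) - 811 = (21 + 1800) - 811 = 1821 - 811 = 1010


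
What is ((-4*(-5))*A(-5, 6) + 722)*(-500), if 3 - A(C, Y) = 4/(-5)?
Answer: -399000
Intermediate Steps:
A(C, Y) = 19/5 (A(C, Y) = 3 - 4/(-5) = 3 - 4*(-1)/5 = 3 - 1*(-⅘) = 3 + ⅘ = 19/5)
((-4*(-5))*A(-5, 6) + 722)*(-500) = (-4*(-5)*(19/5) + 722)*(-500) = (20*(19/5) + 722)*(-500) = (76 + 722)*(-500) = 798*(-500) = -399000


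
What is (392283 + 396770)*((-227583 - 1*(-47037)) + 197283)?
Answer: 13206380061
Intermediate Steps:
(392283 + 396770)*((-227583 - 1*(-47037)) + 197283) = 789053*((-227583 + 47037) + 197283) = 789053*(-180546 + 197283) = 789053*16737 = 13206380061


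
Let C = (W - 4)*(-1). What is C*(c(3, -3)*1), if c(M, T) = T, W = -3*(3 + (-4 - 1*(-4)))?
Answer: -39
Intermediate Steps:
W = -9 (W = -3*(3 + (-4 + 4)) = -3*(3 + 0) = -3*3 = -9)
C = 13 (C = (-9 - 4)*(-1) = -13*(-1) = 13)
C*(c(3, -3)*1) = 13*(-3*1) = 13*(-3) = -39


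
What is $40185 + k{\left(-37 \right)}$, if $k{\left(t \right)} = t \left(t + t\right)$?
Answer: $42923$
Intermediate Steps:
$k{\left(t \right)} = 2 t^{2}$ ($k{\left(t \right)} = t 2 t = 2 t^{2}$)
$40185 + k{\left(-37 \right)} = 40185 + 2 \left(-37\right)^{2} = 40185 + 2 \cdot 1369 = 40185 + 2738 = 42923$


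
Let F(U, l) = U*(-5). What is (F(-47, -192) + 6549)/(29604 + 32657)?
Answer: 6784/62261 ≈ 0.10896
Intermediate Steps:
F(U, l) = -5*U
(F(-47, -192) + 6549)/(29604 + 32657) = (-5*(-47) + 6549)/(29604 + 32657) = (235 + 6549)/62261 = 6784*(1/62261) = 6784/62261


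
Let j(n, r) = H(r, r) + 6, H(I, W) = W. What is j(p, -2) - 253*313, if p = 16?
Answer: -79185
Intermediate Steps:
j(n, r) = 6 + r (j(n, r) = r + 6 = 6 + r)
j(p, -2) - 253*313 = (6 - 2) - 253*313 = 4 - 79189 = -79185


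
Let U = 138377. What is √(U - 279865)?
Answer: 4*I*√8843 ≈ 376.15*I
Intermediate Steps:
√(U - 279865) = √(138377 - 279865) = √(-141488) = 4*I*√8843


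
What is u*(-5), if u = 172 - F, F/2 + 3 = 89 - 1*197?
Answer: -1970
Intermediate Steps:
F = -222 (F = -6 + 2*(89 - 1*197) = -6 + 2*(89 - 197) = -6 + 2*(-108) = -6 - 216 = -222)
u = 394 (u = 172 - 1*(-222) = 172 + 222 = 394)
u*(-5) = 394*(-5) = -1970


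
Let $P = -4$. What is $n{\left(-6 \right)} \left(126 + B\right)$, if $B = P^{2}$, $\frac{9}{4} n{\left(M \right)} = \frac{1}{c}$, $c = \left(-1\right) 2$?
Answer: $- \frac{284}{9} \approx -31.556$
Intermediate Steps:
$c = -2$
$n{\left(M \right)} = - \frac{2}{9}$ ($n{\left(M \right)} = \frac{4}{9 \left(-2\right)} = \frac{4}{9} \left(- \frac{1}{2}\right) = - \frac{2}{9}$)
$B = 16$ ($B = \left(-4\right)^{2} = 16$)
$n{\left(-6 \right)} \left(126 + B\right) = - \frac{2 \left(126 + 16\right)}{9} = \left(- \frac{2}{9}\right) 142 = - \frac{284}{9}$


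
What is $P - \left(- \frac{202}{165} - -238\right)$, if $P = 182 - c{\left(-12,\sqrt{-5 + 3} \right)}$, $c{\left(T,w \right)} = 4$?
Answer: $- \frac{9698}{165} \approx -58.776$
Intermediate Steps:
$P = 178$ ($P = 182 - 4 = 178$)
$P - \left(- \frac{202}{165} - -238\right) = 178 - \left(- \frac{202}{165} - -238\right) = 178 - \left(\left(-202\right) \frac{1}{165} + 238\right) = 178 - \left(- \frac{202}{165} + 238\right) = 178 - \frac{39068}{165} = - \frac{9698}{165}$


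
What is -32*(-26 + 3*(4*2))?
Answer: 64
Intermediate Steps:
-32*(-26 + 3*(4*2)) = -32*(-26 + 3*8) = -32*(-26 + 24) = -32*(-2) = 64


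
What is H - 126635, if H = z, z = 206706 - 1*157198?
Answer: -77127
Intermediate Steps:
z = 49508 (z = 206706 - 157198 = 49508)
H = 49508
H - 126635 = 49508 - 126635 = -77127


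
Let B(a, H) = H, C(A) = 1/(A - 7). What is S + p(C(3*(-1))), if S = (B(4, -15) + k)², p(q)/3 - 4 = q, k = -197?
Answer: 449557/10 ≈ 44956.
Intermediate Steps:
C(A) = 1/(-7 + A)
p(q) = 12 + 3*q
S = 44944 (S = (-15 - 197)² = (-212)² = 44944)
S + p(C(3*(-1))) = 44944 + (12 + 3/(-7 + 3*(-1))) = 44944 + (12 + 3/(-7 - 3)) = 44944 + (12 + 3/(-10)) = 44944 + (12 + 3*(-⅒)) = 44944 + (12 - 3/10) = 44944 + 117/10 = 449557/10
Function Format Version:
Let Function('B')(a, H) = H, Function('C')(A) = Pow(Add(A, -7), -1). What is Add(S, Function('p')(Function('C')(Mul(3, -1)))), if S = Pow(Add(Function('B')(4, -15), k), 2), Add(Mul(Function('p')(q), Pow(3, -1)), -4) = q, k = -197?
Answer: Rational(449557, 10) ≈ 44956.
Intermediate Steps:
Function('C')(A) = Pow(Add(-7, A), -1)
Function('p')(q) = Add(12, Mul(3, q))
S = 44944 (S = Pow(Add(-15, -197), 2) = Pow(-212, 2) = 44944)
Add(S, Function('p')(Function('C')(Mul(3, -1)))) = Add(44944, Add(12, Mul(3, Pow(Add(-7, Mul(3, -1)), -1)))) = Add(44944, Add(12, Mul(3, Pow(Add(-7, -3), -1)))) = Add(44944, Add(12, Mul(3, Pow(-10, -1)))) = Add(44944, Add(12, Mul(3, Rational(-1, 10)))) = Add(44944, Add(12, Rational(-3, 10))) = Add(44944, Rational(117, 10)) = Rational(449557, 10)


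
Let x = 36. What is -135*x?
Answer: -4860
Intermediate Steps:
-135*x = -135*36 = -4860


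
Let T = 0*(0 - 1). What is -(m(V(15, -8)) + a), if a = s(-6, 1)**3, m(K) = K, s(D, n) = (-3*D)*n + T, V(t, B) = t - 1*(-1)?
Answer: -5848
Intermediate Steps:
V(t, B) = 1 + t (V(t, B) = t + 1 = 1 + t)
T = 0 (T = 0*(-1) = 0)
s(D, n) = -3*D*n (s(D, n) = (-3*D)*n + 0 = -3*D*n + 0 = -3*D*n)
a = 5832 (a = (-3*(-6)*1)**3 = 18**3 = 5832)
-(m(V(15, -8)) + a) = -((1 + 15) + 5832) = -(16 + 5832) = -1*5848 = -5848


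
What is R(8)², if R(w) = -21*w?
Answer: 28224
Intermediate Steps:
R(8)² = (-21*8)² = (-168)² = 28224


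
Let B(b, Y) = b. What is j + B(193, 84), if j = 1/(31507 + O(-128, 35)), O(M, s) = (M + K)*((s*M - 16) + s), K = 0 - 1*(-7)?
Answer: 110258585/571288 ≈ 193.00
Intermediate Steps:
K = 7 (K = 0 + 7 = 7)
O(M, s) = (7 + M)*(-16 + s + M*s) (O(M, s) = (M + 7)*((s*M - 16) + s) = (7 + M)*((M*s - 16) + s) = (7 + M)*((-16 + M*s) + s) = (7 + M)*(-16 + s + M*s))
j = 1/571288 (j = 1/(31507 + (-112 - 16*(-128) + 7*35 + 35*(-128)**2 + 8*(-128)*35)) = 1/(31507 + (-112 + 2048 + 245 + 35*16384 - 35840)) = 1/(31507 + (-112 + 2048 + 245 + 573440 - 35840)) = 1/(31507 + 539781) = 1/571288 ≈ 1.7504e-6)
j + B(193, 84) = 1/571288 + 193 = 110258585/571288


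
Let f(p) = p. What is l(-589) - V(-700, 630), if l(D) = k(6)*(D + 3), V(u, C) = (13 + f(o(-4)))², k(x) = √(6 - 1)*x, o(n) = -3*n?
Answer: -625 - 3516*√5 ≈ -8487.0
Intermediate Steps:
k(x) = x*√5 (k(x) = √5*x = x*√5)
V(u, C) = 625 (V(u, C) = (13 - 3*(-4))² = (13 + 12)² = 25² = 625)
l(D) = 6*√5*(3 + D) (l(D) = (6*√5)*(D + 3) = (6*√5)*(3 + D) = 6*√5*(3 + D))
l(-589) - V(-700, 630) = 6*√5*(3 - 589) - 1*625 = 6*√5*(-586) - 625 = -3516*√5 - 625 = -625 - 3516*√5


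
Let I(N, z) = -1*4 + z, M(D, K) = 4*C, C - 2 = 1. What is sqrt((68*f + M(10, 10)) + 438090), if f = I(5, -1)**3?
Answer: sqrt(429602) ≈ 655.44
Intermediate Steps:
C = 3 (C = 2 + 1 = 3)
M(D, K) = 12 (M(D, K) = 4*3 = 12)
I(N, z) = -4 + z
f = -125 (f = (-4 - 1)**3 = (-5)**3 = -125)
sqrt((68*f + M(10, 10)) + 438090) = sqrt((68*(-125) + 12) + 438090) = sqrt((-8500 + 12) + 438090) = sqrt(-8488 + 438090) = sqrt(429602)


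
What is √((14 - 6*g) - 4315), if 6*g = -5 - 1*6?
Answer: I*√4290 ≈ 65.498*I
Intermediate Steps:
g = -11/6 (g = (-5 - 1*6)/6 = (-5 - 6)/6 = (⅙)*(-11) = -11/6 ≈ -1.8333)
√((14 - 6*g) - 4315) = √((14 - 6*(-11/6)) - 4315) = √((14 + 11) - 4315) = √(25 - 4315) = √(-4290) = I*√4290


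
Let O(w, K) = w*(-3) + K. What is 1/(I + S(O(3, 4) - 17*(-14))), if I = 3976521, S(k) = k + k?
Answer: 1/3976987 ≈ 2.5145e-7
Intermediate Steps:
O(w, K) = K - 3*w (O(w, K) = -3*w + K = K - 3*w)
S(k) = 2*k
1/(I + S(O(3, 4) - 17*(-14))) = 1/(3976521 + 2*((4 - 3*3) - 17*(-14))) = 1/(3976521 + 2*((4 - 9) + 238)) = 1/(3976521 + 2*(-5 + 238)) = 1/(3976521 + 2*233) = 1/(3976521 + 466) = 1/3976987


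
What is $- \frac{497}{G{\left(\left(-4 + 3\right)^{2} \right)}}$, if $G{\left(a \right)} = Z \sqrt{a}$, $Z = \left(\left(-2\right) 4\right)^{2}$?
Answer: $- \frac{497}{64} \approx -7.7656$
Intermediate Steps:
$Z = 64$ ($Z = \left(-8\right)^{2} = 64$)
$G{\left(a \right)} = 64 \sqrt{a}$
$- \frac{497}{G{\left(\left(-4 + 3\right)^{2} \right)}} = - \frac{497}{64 \sqrt{\left(-4 + 3\right)^{2}}} = - \frac{497}{64 \sqrt{\left(-1\right)^{2}}} = - \frac{497}{64 \sqrt{1}} = - \frac{497}{64 \cdot 1} = - \frac{497}{64}$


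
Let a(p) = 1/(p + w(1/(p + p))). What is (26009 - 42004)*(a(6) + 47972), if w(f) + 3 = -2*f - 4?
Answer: -767298430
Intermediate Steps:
w(f) = -7 - 2*f (w(f) = -3 + (-2*f - 4) = -3 + (-4 - 2*f) = -7 - 2*f)
a(p) = 1/(-7 + p - 1/p) (a(p) = 1/(p + (-7 - 2/(p + p))) = 1/(p + (-7 - 2*1/(2*p))) = 1/(p + (-7 - 1/p)) = 1/(-7 + p - 1/p))
(26009 - 42004)*(a(6) + 47972) = (26009 - 42004)*(-1*6/(1 - 1*6*(-7 + 6)) + 47972) = -15995*(-1*6/(1 - 1*6*(-1)) + 47972) = -15995*(-1*6/(1 + 6) + 47972) = -15995*(-1*6/7 + 47972) = -15995*(-1*6*⅐ + 47972) = -15995*(-6/7 + 47972) = -15995*335798/7 = -767298430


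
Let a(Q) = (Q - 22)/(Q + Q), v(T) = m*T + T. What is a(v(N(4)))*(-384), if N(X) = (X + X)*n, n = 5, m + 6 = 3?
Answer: -1224/5 ≈ -244.80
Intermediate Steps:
m = -3 (m = -6 + 3 = -3)
N(X) = 10*X (N(X) = (X + X)*5 = (2*X)*5 = 10*X)
v(T) = -2*T (v(T) = -3*T + T = -2*T)
a(Q) = (-22 + Q)/(2*Q) (a(Q) = (-22 + Q)/((2*Q)) = (-22 + Q)*(1/(2*Q)) = (-22 + Q)/(2*Q))
a(v(N(4)))*(-384) = ((-22 - 20*4)/(2*((-20*4))))*(-384) = ((-22 - 2*40)/(2*((-2*40))))*(-384) = ((½)*(-22 - 80)/(-80))*(-384) = ((½)*(-1/80)*(-102))*(-384) = (51/80)*(-384) = -1224/5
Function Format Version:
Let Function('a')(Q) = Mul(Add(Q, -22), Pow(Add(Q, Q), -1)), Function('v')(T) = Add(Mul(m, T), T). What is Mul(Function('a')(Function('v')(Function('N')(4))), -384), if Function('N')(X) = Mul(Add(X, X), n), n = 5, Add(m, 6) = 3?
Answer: Rational(-1224, 5) ≈ -244.80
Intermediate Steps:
m = -3 (m = Add(-6, 3) = -3)
Function('N')(X) = Mul(10, X) (Function('N')(X) = Mul(Add(X, X), 5) = Mul(Mul(2, X), 5) = Mul(10, X))
Function('v')(T) = Mul(-2, T) (Function('v')(T) = Add(Mul(-3, T), T) = Mul(-2, T))
Function('a')(Q) = Mul(Rational(1, 2), Pow(Q, -1), Add(-22, Q)) (Function('a')(Q) = Mul(Add(-22, Q), Pow(Mul(2, Q), -1)) = Mul(Add(-22, Q), Mul(Rational(1, 2), Pow(Q, -1))) = Mul(Rational(1, 2), Pow(Q, -1), Add(-22, Q)))
Mul(Function('a')(Function('v')(Function('N')(4))), -384) = Mul(Mul(Rational(1, 2), Pow(Mul(-2, Mul(10, 4)), -1), Add(-22, Mul(-2, Mul(10, 4)))), -384) = Mul(Mul(Rational(1, 2), Pow(Mul(-2, 40), -1), Add(-22, Mul(-2, 40))), -384) = Mul(Mul(Rational(1, 2), Pow(-80, -1), Add(-22, -80)), -384) = Mul(Mul(Rational(1, 2), Rational(-1, 80), -102), -384) = Mul(Rational(51, 80), -384) = Rational(-1224, 5)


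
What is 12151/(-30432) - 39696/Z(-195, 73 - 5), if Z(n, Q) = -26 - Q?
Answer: 603443239/1430304 ≈ 421.90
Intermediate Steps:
12151/(-30432) - 39696/Z(-195, 73 - 5) = 12151/(-30432) - 39696/(-26 - (73 - 5)) = 12151*(-1/30432) - 39696/(-26 - 1*68) = -12151/30432 - 39696/(-26 - 68) = -12151/30432 - 39696/(-94) = -12151/30432 - 39696*(-1/94) = -12151/30432 + 19848/47 = 603443239/1430304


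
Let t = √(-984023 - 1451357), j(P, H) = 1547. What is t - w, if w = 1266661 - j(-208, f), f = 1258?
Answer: -1265114 + 2*I*√608845 ≈ -1.2651e+6 + 1560.6*I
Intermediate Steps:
w = 1265114 (w = 1266661 - 1*1547 = 1266661 - 1547 = 1265114)
t = 2*I*√608845 (t = √(-2435380) = 2*I*√608845 ≈ 1560.6*I)
t - w = 2*I*√608845 - 1*1265114 = 2*I*√608845 - 1265114 = -1265114 + 2*I*√608845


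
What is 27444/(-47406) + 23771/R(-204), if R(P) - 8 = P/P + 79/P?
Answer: 38306156366/13882057 ≈ 2759.4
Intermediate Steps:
R(P) = 9 + 79/P (R(P) = 8 + (P/P + 79/P) = 8 + (1 + 79/P) = 9 + 79/P)
27444/(-47406) + 23771/R(-204) = 27444/(-47406) + 23771/(9 + 79/(-204)) = 27444*(-1/47406) + 23771/(9 + 79*(-1/204)) = -4574/7901 + 23771/(9 - 79/204) = -4574/7901 + 23771/(1757/204) = -4574/7901 + 23771*(204/1757) = -4574/7901 + 4849284/1757 = 38306156366/13882057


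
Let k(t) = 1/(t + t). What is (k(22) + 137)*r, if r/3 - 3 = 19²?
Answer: 1645917/11 ≈ 1.4963e+5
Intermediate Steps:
k(t) = 1/(2*t)
r = 1092 (r = 9 + 3*19² = 9 + 3*361 = 9 + 1083 = 1092)
(k(22) + 137)*r = ((½)/22 + 137)*1092 = ((½)*(1/22) + 137)*1092 = (1/44 + 137)*1092 = (6029/44)*1092 = 1645917/11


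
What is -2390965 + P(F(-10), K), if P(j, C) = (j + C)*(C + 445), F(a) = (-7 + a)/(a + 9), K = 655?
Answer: -1651765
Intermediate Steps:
F(a) = (-7 + a)/(9 + a)
P(j, C) = (445 + C)*(C + j) (P(j, C) = (C + j)*(445 + C) = (445 + C)*(C + j))
-2390965 + P(F(-10), K) = -2390965 + (655**2 + 445*655 + 445*((-7 - 10)/(9 - 10)) + 655*((-7 - 10)/(9 - 10))) = -2390965 + (429025 + 291475 + 445*(-17/(-1)) + 655*(-17/(-1))) = -2390965 + (429025 + 291475 + 445*(-1*(-17)) + 655*(-1*(-17))) = -2390965 + (429025 + 291475 + 445*17 + 655*17) = -2390965 + (429025 + 291475 + 7565 + 11135) = -2390965 + 739200 = -1651765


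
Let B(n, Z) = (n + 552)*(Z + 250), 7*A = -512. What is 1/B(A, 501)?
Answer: 7/2517352 ≈ 2.7807e-6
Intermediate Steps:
A = -512/7 (A = (1/7)*(-512) = -512/7 ≈ -73.143)
B(n, Z) = (250 + Z)*(552 + n) (B(n, Z) = (552 + n)*(250 + Z) = (250 + Z)*(552 + n))
1/B(A, 501) = 1/(138000 + 250*(-512/7) + 552*501 + 501*(-512/7)) = 1/(138000 - 128000/7 + 276552 - 256512/7) = 1/(2517352/7) = 7/2517352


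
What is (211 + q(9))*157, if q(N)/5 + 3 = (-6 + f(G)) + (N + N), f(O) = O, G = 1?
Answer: 40977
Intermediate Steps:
q(N) = -40 + 10*N (q(N) = -15 + 5*((-6 + 1) + (N + N)) = -15 + 5*(-5 + 2*N) = -15 + (-25 + 10*N) = -40 + 10*N)
(211 + q(9))*157 = (211 + (-40 + 10*9))*157 = (211 + (-40 + 90))*157 = (211 + 50)*157 = 261*157 = 40977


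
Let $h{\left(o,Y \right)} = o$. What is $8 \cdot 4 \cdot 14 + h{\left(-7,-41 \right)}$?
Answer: $441$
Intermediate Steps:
$8 \cdot 4 \cdot 14 + h{\left(-7,-41 \right)} = 8 \cdot 4 \cdot 14 - 7 = 32 \cdot 14 - 7 = 448 - 7 = 441$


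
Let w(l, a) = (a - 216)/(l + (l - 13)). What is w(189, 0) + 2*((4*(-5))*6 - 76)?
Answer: -143296/365 ≈ -392.59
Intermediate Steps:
w(l, a) = (-216 + a)/(-13 + 2*l) (w(l, a) = (-216 + a)/(l + (-13 + l)) = (-216 + a)/(-13 + 2*l))
w(189, 0) + 2*((4*(-5))*6 - 76) = (-216 + 0)/(-13 + 2*189) + 2*((4*(-5))*6 - 76) = -216/(-13 + 378) + 2*(-20*6 - 76) = -216/365 + 2*(-120 - 76) = (1/365)*(-216) + 2*(-196) = -216/365 - 392 = -143296/365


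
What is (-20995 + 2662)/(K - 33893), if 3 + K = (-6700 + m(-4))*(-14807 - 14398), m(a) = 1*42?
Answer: -18333/194412994 ≈ -9.4299e-5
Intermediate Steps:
m(a) = 42
K = 194446887 (K = -3 + (-6700 + 42)*(-14807 - 14398) = -3 - 6658*(-29205) = -3 + 194446890 = 194446887)
(-20995 + 2662)/(K - 33893) = (-20995 + 2662)/(194446887 - 33893) = -18333/194412994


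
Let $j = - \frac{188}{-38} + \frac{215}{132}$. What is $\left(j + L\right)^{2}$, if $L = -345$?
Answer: $\frac{720405420289}{6290064} \approx 1.1453 \cdot 10^{5}$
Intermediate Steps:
$j = \frac{16493}{2508}$ ($j = \left(-188\right) \left(- \frac{1}{38}\right) + 215 \cdot \frac{1}{132} = \frac{94}{19} + \frac{215}{132} = \frac{16493}{2508} \approx 6.5762$)
$\left(j + L\right)^{2} = \left(\frac{16493}{2508} - 345\right)^{2} = \left(- \frac{848767}{2508}\right)^{2} = \frac{720405420289}{6290064}$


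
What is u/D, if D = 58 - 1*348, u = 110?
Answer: -11/29 ≈ -0.37931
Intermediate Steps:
D = -290 (D = 58 - 348 = -290)
u/D = 110/(-290) = 110*(-1/290) = -11/29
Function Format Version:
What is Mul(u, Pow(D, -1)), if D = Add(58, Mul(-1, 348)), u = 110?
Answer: Rational(-11, 29) ≈ -0.37931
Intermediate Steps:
D = -290 (D = Add(58, -348) = -290)
Mul(u, Pow(D, -1)) = Mul(110, Pow(-290, -1)) = Mul(110, Rational(-1, 290)) = Rational(-11, 29)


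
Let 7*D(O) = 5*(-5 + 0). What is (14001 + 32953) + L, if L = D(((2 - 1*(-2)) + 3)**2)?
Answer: 328653/7 ≈ 46950.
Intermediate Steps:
D(O) = -25/7 (D(O) = (5*(-5 + 0))/7 = (5*(-5))/7 = (1/7)*(-25) = -25/7)
L = -25/7 ≈ -3.5714
(14001 + 32953) + L = (14001 + 32953) - 25/7 = 46954 - 25/7 = 328653/7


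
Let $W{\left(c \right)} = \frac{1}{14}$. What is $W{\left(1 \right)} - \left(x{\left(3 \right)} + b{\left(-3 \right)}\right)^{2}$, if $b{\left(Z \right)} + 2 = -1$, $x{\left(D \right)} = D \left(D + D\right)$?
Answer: $- \frac{3149}{14} \approx -224.93$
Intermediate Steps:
$x{\left(D \right)} = 2 D^{2}$ ($x{\left(D \right)} = D 2 D = 2 D^{2}$)
$W{\left(c \right)} = \frac{1}{14}$
$b{\left(Z \right)} = -3$ ($b{\left(Z \right)} = -2 - 1 = -3$)
$W{\left(1 \right)} - \left(x{\left(3 \right)} + b{\left(-3 \right)}\right)^{2} = \frac{1}{14} - \left(2 \cdot 3^{2} - 3\right)^{2} = \frac{1}{14} - \left(2 \cdot 9 - 3\right)^{2} = \frac{1}{14} - \left(18 - 3\right)^{2} = \frac{1}{14} - 15^{2} = \frac{1}{14} - 225 = - \frac{3149}{14}$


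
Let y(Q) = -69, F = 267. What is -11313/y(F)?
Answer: 3771/23 ≈ 163.96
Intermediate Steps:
-11313/y(F) = -11313/(-69) = -11313*(-1/69) = 3771/23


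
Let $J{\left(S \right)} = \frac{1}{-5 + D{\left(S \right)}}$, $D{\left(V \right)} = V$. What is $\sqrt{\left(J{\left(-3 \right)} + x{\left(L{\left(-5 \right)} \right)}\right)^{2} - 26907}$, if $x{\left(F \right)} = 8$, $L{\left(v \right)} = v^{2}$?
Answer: $\frac{11 i \sqrt{14199}}{8} \approx 163.84 i$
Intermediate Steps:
$J{\left(S \right)} = \frac{1}{-5 + S}$
$\sqrt{\left(J{\left(-3 \right)} + x{\left(L{\left(-5 \right)} \right)}\right)^{2} - 26907} = \sqrt{\left(\frac{1}{-5 - 3} + 8\right)^{2} - 26907} = \sqrt{\left(\frac{1}{-8} + 8\right)^{2} - 26907} = \sqrt{\left(- \frac{1}{8} + 8\right)^{2} - 26907} = \sqrt{\left(\frac{63}{8}\right)^{2} - 26907} = \sqrt{\frac{3969}{64} - 26907} = \sqrt{- \frac{1718079}{64}} = \frac{11 i \sqrt{14199}}{8}$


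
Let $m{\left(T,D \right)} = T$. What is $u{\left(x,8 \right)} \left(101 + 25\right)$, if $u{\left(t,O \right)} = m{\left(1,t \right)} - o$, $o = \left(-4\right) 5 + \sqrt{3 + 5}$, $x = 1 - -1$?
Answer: $2646 - 252 \sqrt{2} \approx 2289.6$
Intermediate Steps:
$x = 2$ ($x = 1 + 1 = 2$)
$o = -20 + 2 \sqrt{2}$ ($o = -20 + \sqrt{8} = -20 + 2 \sqrt{2} \approx -17.172$)
$u{\left(t,O \right)} = 21 - 2 \sqrt{2}$ ($u{\left(t,O \right)} = 1 - \left(-20 + 2 \sqrt{2}\right) = 1 + \left(20 - 2 \sqrt{2}\right) = 21 - 2 \sqrt{2}$)
$u{\left(x,8 \right)} \left(101 + 25\right) = \left(21 - 2 \sqrt{2}\right) \left(101 + 25\right) = \left(21 - 2 \sqrt{2}\right) 126 = 2646 - 252 \sqrt{2}$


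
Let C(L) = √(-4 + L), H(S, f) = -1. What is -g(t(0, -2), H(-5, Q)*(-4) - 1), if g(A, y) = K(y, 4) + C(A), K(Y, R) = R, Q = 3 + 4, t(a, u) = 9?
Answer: -4 - √5 ≈ -6.2361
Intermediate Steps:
Q = 7
g(A, y) = 4 + √(-4 + A)
-g(t(0, -2), H(-5, Q)*(-4) - 1) = -(4 + √(-4 + 9)) = -(4 + √5) = -4 - √5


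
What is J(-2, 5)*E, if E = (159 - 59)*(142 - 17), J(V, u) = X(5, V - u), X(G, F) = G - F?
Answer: 150000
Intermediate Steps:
J(V, u) = 5 + u - V (J(V, u) = 5 - (V - u) = 5 + (u - V) = 5 + u - V)
E = 12500 (E = 100*125 = 12500)
J(-2, 5)*E = (5 + 5 - 1*(-2))*12500 = (5 + 5 + 2)*12500 = 12*12500 = 150000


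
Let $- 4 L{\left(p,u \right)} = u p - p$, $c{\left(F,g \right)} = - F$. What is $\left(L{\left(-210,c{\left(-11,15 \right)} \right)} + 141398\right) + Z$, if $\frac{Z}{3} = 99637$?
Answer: $440834$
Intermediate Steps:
$L{\left(p,u \right)} = \frac{p}{4} - \frac{p u}{4}$ ($L{\left(p,u \right)} = - \frac{u p - p}{4} = - \frac{p u - p}{4} = - \frac{- p + p u}{4} = \frac{p}{4} - \frac{p u}{4}$)
$Z = 298911$ ($Z = 3 \cdot 99637 = 298911$)
$\left(L{\left(-210,c{\left(-11,15 \right)} \right)} + 141398\right) + Z = \left(\frac{1}{4} \left(-210\right) \left(1 - \left(-1\right) \left(-11\right)\right) + 141398\right) + 298911 = \left(\frac{1}{4} \left(-210\right) \left(1 - 11\right) + 141398\right) + 298911 = \left(\frac{1}{4} \left(-210\right) \left(-10\right) + 141398\right) + 298911 = \left(525 + 141398\right) + 298911 = 141923 + 298911 = 440834$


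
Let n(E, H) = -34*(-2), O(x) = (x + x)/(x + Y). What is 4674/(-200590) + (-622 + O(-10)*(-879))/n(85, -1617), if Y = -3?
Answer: -99086053/3410030 ≈ -29.057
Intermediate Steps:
O(x) = 2*x/(-3 + x) (O(x) = (x + x)/(x - 3) = (2*x)/(-3 + x) = 2*x/(-3 + x))
n(E, H) = 68
4674/(-200590) + (-622 + O(-10)*(-879))/n(85, -1617) = 4674/(-200590) + (-622 + (2*(-10)/(-3 - 10))*(-879))/68 = 4674*(-1/200590) + (-622 + (2*(-10)/(-13))*(-879))*(1/68) = -2337/100295 + (-622 + (2*(-10)*(-1/13))*(-879))*(1/68) = -2337/100295 + (-622 + (20/13)*(-879))*(1/68) = -2337/100295 + (-622 - 17580/13)*(1/68) = -2337/100295 - 25666/13*1/68 = -2337/100295 - 12833/442 = -99086053/3410030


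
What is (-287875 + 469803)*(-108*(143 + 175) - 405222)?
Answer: -79969363248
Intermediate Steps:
(-287875 + 469803)*(-108*(143 + 175) - 405222) = 181928*(-108*318 - 405222) = 181928*(-34344 - 405222) = 181928*(-439566) = -79969363248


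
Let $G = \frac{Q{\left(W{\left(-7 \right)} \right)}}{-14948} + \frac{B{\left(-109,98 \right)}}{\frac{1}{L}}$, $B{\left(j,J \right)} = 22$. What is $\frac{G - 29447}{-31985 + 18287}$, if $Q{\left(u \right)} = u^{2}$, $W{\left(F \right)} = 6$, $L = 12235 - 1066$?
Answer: $- \frac{404102359}{25594713} \approx -15.789$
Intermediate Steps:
$L = 11169$
$G = \frac{918248157}{3737}$ ($G = \frac{6^{2}}{-14948} + \frac{22}{\frac{1}{11169}} = 36 \left(- \frac{1}{14948}\right) + 22 \frac{1}{\frac{1}{11169}} = - \frac{9}{3737} + 22 \cdot 11169 = - \frac{9}{3737} + 245718 = \frac{918248157}{3737} \approx 2.4572 \cdot 10^{5}$)
$\frac{G - 29447}{-31985 + 18287} = \frac{\frac{918248157}{3737} - 29447}{-31985 + 18287} = \frac{808204718}{3737 \left(-13698\right)} = \frac{808204718}{3737} \left(- \frac{1}{13698}\right) = - \frac{404102359}{25594713}$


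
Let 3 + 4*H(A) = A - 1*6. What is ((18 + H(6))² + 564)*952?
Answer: 1640415/2 ≈ 8.2021e+5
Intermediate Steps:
H(A) = -9/4 + A/4 (H(A) = -¾ + (A - 1*6)/4 = -¾ + (A - 6)/4 = -¾ + (-6 + A)/4 = -¾ + (-3/2 + A/4) = -9/4 + A/4)
((18 + H(6))² + 564)*952 = ((18 + (-9/4 + (¼)*6))² + 564)*952 = ((18 + (-9/4 + 3/2))² + 564)*952 = ((18 - ¾)² + 564)*952 = ((69/4)² + 564)*952 = (4761/16 + 564)*952 = (13785/16)*952 = 1640415/2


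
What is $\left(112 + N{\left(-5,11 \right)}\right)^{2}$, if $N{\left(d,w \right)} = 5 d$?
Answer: $7569$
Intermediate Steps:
$\left(112 + N{\left(-5,11 \right)}\right)^{2} = \left(112 + 5 \left(-5\right)\right)^{2} = \left(112 - 25\right)^{2} = 87^{2} = 7569$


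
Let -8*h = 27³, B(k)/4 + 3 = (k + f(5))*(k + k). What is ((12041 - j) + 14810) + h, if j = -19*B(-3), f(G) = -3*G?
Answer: 258965/8 ≈ 32371.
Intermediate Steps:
B(k) = -12 + 8*k*(-15 + k) (B(k) = -12 + 4*((k - 3*5)*(k + k)) = -12 + 4*((k - 15)*(2*k)) = -12 + 4*((-15 + k)*(2*k)) = -12 + 4*(2*k*(-15 + k)) = -12 + 8*k*(-15 + k))
h = -19683/8 (h = -⅛*27³ = -⅛*19683 = -19683/8 ≈ -2460.4)
j = -7980 (j = -19*(-12 - 120*(-3) + 8*(-3)²) = -19*(-12 + 360 + 8*9) = -19*(-12 + 360 + 72) = -19*420 = -7980)
((12041 - j) + 14810) + h = ((12041 - 1*(-7980)) + 14810) - 19683/8 = ((12041 + 7980) + 14810) - 19683/8 = (20021 + 14810) - 19683/8 = 34831 - 19683/8 = 258965/8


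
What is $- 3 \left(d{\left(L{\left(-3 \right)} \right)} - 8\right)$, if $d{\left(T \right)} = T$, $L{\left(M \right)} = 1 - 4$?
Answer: $33$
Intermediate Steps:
$L{\left(M \right)} = -3$ ($L{\left(M \right)} = 1 - 4 = -3$)
$- 3 \left(d{\left(L{\left(-3 \right)} \right)} - 8\right) = - 3 \left(-3 - 8\right) = \left(-3\right) \left(-11\right) = 33$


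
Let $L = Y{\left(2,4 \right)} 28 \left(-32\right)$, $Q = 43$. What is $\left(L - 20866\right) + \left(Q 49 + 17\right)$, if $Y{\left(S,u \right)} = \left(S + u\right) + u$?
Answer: $-27702$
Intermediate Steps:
$Y{\left(S,u \right)} = S + 2 u$
$L = -8960$ ($L = \left(2 + 2 \cdot 4\right) 28 \left(-32\right) = \left(2 + 8\right) 28 \left(-32\right) = 10 \cdot 28 \left(-32\right) = 280 \left(-32\right) = -8960$)
$\left(L - 20866\right) + \left(Q 49 + 17\right) = \left(-8960 - 20866\right) + \left(43 \cdot 49 + 17\right) = -29826 + \left(2107 + 17\right) = -29826 + 2124 = -27702$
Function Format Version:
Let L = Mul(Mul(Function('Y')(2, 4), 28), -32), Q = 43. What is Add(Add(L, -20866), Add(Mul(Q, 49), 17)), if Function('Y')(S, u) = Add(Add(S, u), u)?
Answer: -27702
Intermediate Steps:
Function('Y')(S, u) = Add(S, Mul(2, u))
L = -8960 (L = Mul(Mul(Add(2, Mul(2, 4)), 28), -32) = Mul(Mul(Add(2, 8), 28), -32) = Mul(Mul(10, 28), -32) = Mul(280, -32) = -8960)
Add(Add(L, -20866), Add(Mul(Q, 49), 17)) = Add(Add(-8960, -20866), Add(Mul(43, 49), 17)) = Add(-29826, Add(2107, 17)) = Add(-29826, 2124) = -27702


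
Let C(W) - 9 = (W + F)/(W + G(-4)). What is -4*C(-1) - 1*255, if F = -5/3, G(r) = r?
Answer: -4397/15 ≈ -293.13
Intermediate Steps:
F = -5/3 (F = -5*⅓ = -5/3 ≈ -1.6667)
C(W) = 9 + (-5/3 + W)/(-4 + W) (C(W) = 9 + (W - 5/3)/(W - 4) = 9 + (-5/3 + W)/(-4 + W))
-4*C(-1) - 1*255 = -4*(-113 + 30*(-1))/(3*(-4 - 1)) - 1*255 = -4*(-113 - 30)/(3*(-5)) - 255 = -4*(-1)*(-143)/(3*5) - 255 = -4*143/15 - 255 = -572/15 - 255 = -4397/15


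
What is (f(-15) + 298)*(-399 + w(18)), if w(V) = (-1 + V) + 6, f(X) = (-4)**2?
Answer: -118064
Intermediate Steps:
f(X) = 16
w(V) = 5 + V
(f(-15) + 298)*(-399 + w(18)) = (16 + 298)*(-399 + (5 + 18)) = 314*(-399 + 23) = 314*(-376) = -118064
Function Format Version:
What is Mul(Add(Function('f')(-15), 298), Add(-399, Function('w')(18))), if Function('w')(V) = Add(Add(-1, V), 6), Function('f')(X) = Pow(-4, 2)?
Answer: -118064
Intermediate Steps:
Function('f')(X) = 16
Function('w')(V) = Add(5, V)
Mul(Add(Function('f')(-15), 298), Add(-399, Function('w')(18))) = Mul(Add(16, 298), Add(-399, Add(5, 18))) = Mul(314, Add(-399, 23)) = Mul(314, -376) = -118064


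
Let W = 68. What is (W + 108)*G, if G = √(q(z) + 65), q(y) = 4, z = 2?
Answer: 176*√69 ≈ 1462.0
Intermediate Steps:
G = √69 (G = √(4 + 65) = √69 ≈ 8.3066)
(W + 108)*G = (68 + 108)*√69 = 176*√69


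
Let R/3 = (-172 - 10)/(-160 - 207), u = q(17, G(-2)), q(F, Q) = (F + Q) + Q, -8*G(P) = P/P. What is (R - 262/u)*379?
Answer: -131904886/24589 ≈ -5364.4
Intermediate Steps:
G(P) = -⅛ (G(P) = -P/(8*P) = -⅛*1 = -⅛)
q(F, Q) = F + 2*Q
u = 67/4 (u = 17 + 2*(-⅛) = 17 - ¼ = 67/4 ≈ 16.750)
R = 546/367 (R = 3*((-172 - 10)/(-160 - 207)) = 3*(-182/(-367)) = 3*(-182*(-1/367)) = 3*(182/367) = 546/367 ≈ 1.4877)
(R - 262/u)*379 = (546/367 - 262/67/4)*379 = (546/367 - 262*4/67)*379 = (546/367 - 1048/67)*379 = -348034/24589*379 = -131904886/24589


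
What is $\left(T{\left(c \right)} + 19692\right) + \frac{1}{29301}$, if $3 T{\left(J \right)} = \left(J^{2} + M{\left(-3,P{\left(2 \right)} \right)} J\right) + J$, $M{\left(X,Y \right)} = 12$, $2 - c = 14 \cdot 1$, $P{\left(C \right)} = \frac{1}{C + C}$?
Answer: $\frac{576878089}{29301} \approx 19688.0$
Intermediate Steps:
$P{\left(C \right)} = \frac{1}{2 C}$
$c = -12$ ($c = 2 - 14 \cdot 1 = 2 - 14 = -12$)
$T{\left(J \right)} = \frac{J^{2}}{3} + \frac{13 J}{3}$ ($T{\left(J \right)} = \frac{\left(J^{2} + 12 J\right) + J}{3} = \frac{J^{2} + 13 J}{3} = \frac{J^{2}}{3} + \frac{13 J}{3}$)
$\left(T{\left(c \right)} + 19692\right) + \frac{1}{29301} = \left(\frac{1}{3} \left(-12\right) \left(13 - 12\right) + 19692\right) + \frac{1}{29301} = \left(\frac{1}{3} \left(-12\right) 1 + 19692\right) + \frac{1}{29301} = \left(-4 + 19692\right) + \frac{1}{29301} = 19688 + \frac{1}{29301} = \frac{576878089}{29301}$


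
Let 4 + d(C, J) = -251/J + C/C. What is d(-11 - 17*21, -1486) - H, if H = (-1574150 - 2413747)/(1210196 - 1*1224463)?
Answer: -5986036211/21200762 ≈ -282.35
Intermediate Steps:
d(C, J) = -3 - 251/J (d(C, J) = -4 + (-251/J + C/C) = -4 + (-251/J + 1) = -4 + (1 - 251/J) = -3 - 251/J)
H = 3987897/14267 (H = -3987897/(1210196 - 1224463) = -3987897/(-14267) = -3987897*(-1/14267) = 3987897/14267 ≈ 279.52)
d(-11 - 17*21, -1486) - H = (-3 - 251/(-1486)) - 1*3987897/14267 = (-3 - 251*(-1/1486)) - 3987897/14267 = (-3 + 251/1486) - 3987897/14267 = -4207/1486 - 3987897/14267 = -5986036211/21200762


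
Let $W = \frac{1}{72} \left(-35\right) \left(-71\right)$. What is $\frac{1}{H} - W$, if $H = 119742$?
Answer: $- \frac{49593133}{1436904} \approx -34.514$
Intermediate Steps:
$W = \frac{2485}{72}$ ($W = \frac{1}{72} \left(-35\right) \left(-71\right) = \left(- \frac{35}{72}\right) \left(-71\right) = \frac{2485}{72} \approx 34.514$)
$\frac{1}{H} - W = \frac{1}{119742} - \frac{2485}{72} = - \frac{49593133}{1436904}$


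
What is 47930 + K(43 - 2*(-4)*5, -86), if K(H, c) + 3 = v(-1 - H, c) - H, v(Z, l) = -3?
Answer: 47841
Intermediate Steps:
K(H, c) = -6 - H (K(H, c) = -3 + (-3 - H) = -6 - H)
47930 + K(43 - 2*(-4)*5, -86) = 47930 + (-6 - (43 - 2*(-4)*5)) = 47930 + (-6 - (43 - (-8)*5)) = 47930 + (-6 - (43 - 1*(-40))) = 47930 + (-6 - (43 + 40)) = 47930 + (-6 - 1*83) = 47930 + (-6 - 83) = 47930 - 89 = 47841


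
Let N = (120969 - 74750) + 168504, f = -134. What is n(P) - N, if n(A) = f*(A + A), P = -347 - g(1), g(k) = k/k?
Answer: -121459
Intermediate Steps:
g(k) = 1
P = -348 (P = -347 - 1*1 = -347 - 1 = -348)
N = 214723 (N = 46219 + 168504 = 214723)
n(A) = -268*A (n(A) = -134*(A + A) = -268*A)
n(P) - N = -268*(-348) - 1*214723 = 93264 - 214723 = -121459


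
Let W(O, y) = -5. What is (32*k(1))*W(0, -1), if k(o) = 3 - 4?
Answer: 160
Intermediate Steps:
k(o) = -1
(32*k(1))*W(0, -1) = (32*(-1))*(-5) = -32*(-5) = 160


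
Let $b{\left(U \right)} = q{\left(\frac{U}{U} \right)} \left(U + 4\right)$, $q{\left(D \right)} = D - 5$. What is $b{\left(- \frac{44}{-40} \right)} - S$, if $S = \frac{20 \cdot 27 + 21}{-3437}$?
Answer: $- \frac{347769}{17185} \approx -20.237$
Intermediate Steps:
$q{\left(D \right)} = -5 + D$
$b{\left(U \right)} = -16 - 4 U$ ($b{\left(U \right)} = \left(-5 + \frac{U}{U}\right) \left(U + 4\right) = \left(-5 + 1\right) \left(4 + U\right) = - 4 \left(4 + U\right) = -16 - 4 U$)
$S = - \frac{561}{3437}$ ($S = \left(540 + 21\right) \left(- \frac{1}{3437}\right) = 561 \left(- \frac{1}{3437}\right) = - \frac{561}{3437} \approx -0.16322$)
$b{\left(- \frac{44}{-40} \right)} - S = \left(-16 - 4 \left(- \frac{44}{-40}\right)\right) - - \frac{561}{3437} = \left(-16 - 4 \left(\left(-44\right) \left(- \frac{1}{40}\right)\right)\right) + \frac{561}{3437} = \left(-16 - \frac{22}{5}\right) + \frac{561}{3437} = - \frac{102}{5} + \frac{561}{3437} = - \frac{347769}{17185}$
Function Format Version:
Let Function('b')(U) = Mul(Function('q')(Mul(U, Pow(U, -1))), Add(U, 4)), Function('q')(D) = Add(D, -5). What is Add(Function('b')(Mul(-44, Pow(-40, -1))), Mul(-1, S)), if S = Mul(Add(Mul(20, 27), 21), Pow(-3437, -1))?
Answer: Rational(-347769, 17185) ≈ -20.237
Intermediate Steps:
Function('q')(D) = Add(-5, D)
Function('b')(U) = Add(-16, Mul(-4, U)) (Function('b')(U) = Mul(Add(-5, Mul(U, Pow(U, -1))), Add(U, 4)) = Mul(Add(-5, 1), Add(4, U)) = Mul(-4, Add(4, U)) = Add(-16, Mul(-4, U)))
S = Rational(-561, 3437) (S = Mul(Add(540, 21), Rational(-1, 3437)) = Mul(561, Rational(-1, 3437)) = Rational(-561, 3437) ≈ -0.16322)
Add(Function('b')(Mul(-44, Pow(-40, -1))), Mul(-1, S)) = Add(Add(-16, Mul(-4, Mul(-44, Pow(-40, -1)))), Mul(-1, Rational(-561, 3437))) = Add(Add(-16, Mul(-4, Mul(-44, Rational(-1, 40)))), Rational(561, 3437)) = Add(Add(-16, Mul(-4, Rational(11, 10))), Rational(561, 3437)) = Add(Add(-16, Rational(-22, 5)), Rational(561, 3437)) = Add(Rational(-102, 5), Rational(561, 3437)) = Rational(-347769, 17185)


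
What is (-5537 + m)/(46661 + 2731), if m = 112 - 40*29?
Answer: -2195/16464 ≈ -0.13332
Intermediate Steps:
m = -1048 (m = 112 - 1160 = -1048)
(-5537 + m)/(46661 + 2731) = (-5537 - 1048)/(46661 + 2731) = -6585/49392 = -6585*1/49392 = -2195/16464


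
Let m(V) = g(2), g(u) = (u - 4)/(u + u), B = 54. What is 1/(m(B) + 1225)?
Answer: 2/2449 ≈ 0.00081666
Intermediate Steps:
g(u) = (-4 + u)/(2*u) (g(u) = (-4 + u)/((2*u)) = (-4 + u)*(1/(2*u)) = (-4 + u)/(2*u))
m(V) = -½ (m(V) = (½)*(-4 + 2)/2 = (½)*(½)*(-2) = -½)
1/(m(B) + 1225) = 1/(-½ + 1225) = 1/(2449/2) = 2/2449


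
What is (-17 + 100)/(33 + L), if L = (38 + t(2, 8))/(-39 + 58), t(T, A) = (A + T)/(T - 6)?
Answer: 3154/1325 ≈ 2.3804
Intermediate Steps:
t(T, A) = (A + T)/(-6 + T)
L = 71/38 (L = (38 + (8 + 2)/(-6 + 2))/(-39 + 58) = (38 + 10/(-4))/19 = (38 - ¼*10)*(1/19) = (38 - 5/2)*(1/19) = (71/2)*(1/19) = 71/38 ≈ 1.8684)
(-17 + 100)/(33 + L) = (-17 + 100)/(33 + 71/38) = 83/(1325/38) = 83*(38/1325) = 3154/1325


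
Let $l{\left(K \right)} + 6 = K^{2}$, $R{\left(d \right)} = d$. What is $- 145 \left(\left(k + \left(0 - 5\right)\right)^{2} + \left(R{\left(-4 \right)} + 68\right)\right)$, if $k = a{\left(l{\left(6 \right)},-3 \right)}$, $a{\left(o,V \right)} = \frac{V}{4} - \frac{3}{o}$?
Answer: $- \frac{1139381}{80} \approx -14242.0$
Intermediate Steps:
$l{\left(K \right)} = -6 + K^{2}$
$a{\left(o,V \right)} = - \frac{3}{o} + \frac{V}{4}$ ($a{\left(o,V \right)} = V \frac{1}{4} - \frac{3}{o} = \frac{V}{4} - \frac{3}{o} = - \frac{3}{o} + \frac{V}{4}$)
$k = - \frac{17}{20}$ ($k = - \frac{3}{-6 + 6^{2}} + \frac{1}{4} \left(-3\right) = - \frac{3}{-6 + 36} - \frac{3}{4} = - \frac{3}{30} - \frac{3}{4} = \left(-3\right) \frac{1}{30} - \frac{3}{4} = - \frac{1}{10} - \frac{3}{4} = - \frac{17}{20} \approx -0.85$)
$- 145 \left(\left(k + \left(0 - 5\right)\right)^{2} + \left(R{\left(-4 \right)} + 68\right)\right) = - 145 \left(\left(- \frac{17}{20} + \left(0 - 5\right)\right)^{2} + \left(-4 + 68\right)\right) = - 145 \left(\left(- \frac{17}{20} + \left(0 - 5\right)\right)^{2} + 64\right) = - 145 \left(\left(- \frac{17}{20} - 5\right)^{2} + 64\right) = - 145 \left(\left(- \frac{117}{20}\right)^{2} + 64\right) = - 145 \left(\frac{13689}{400} + 64\right) = \left(-145\right) \frac{39289}{400} = - \frac{1139381}{80}$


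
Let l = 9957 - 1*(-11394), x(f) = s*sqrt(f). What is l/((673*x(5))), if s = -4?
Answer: -21351*sqrt(5)/13460 ≈ -3.5470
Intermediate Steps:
x(f) = -4*sqrt(f)
l = 21351 (l = 9957 + 11394 = 21351)
l/((673*x(5))) = 21351/((673*(-4*sqrt(5)))) = 21351/((-2692*sqrt(5))) = 21351*(-sqrt(5)/13460) = -21351*sqrt(5)/13460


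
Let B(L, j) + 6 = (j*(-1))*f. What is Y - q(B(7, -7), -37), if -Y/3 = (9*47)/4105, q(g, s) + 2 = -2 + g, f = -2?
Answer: 97251/4105 ≈ 23.691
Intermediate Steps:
B(L, j) = -6 + 2*j (B(L, j) = -6 + (j*(-1))*(-2) = -6 - j*(-2) = -6 + 2*j)
q(g, s) = -4 + g (q(g, s) = -2 + (-2 + g) = -4 + g)
Y = -1269/4105 (Y = -3*9*47/4105 = -1269/4105 ≈ -0.30914)
Y - q(B(7, -7), -37) = -1269/4105 - (-4 + (-6 + 2*(-7))) = -1269/4105 - (-4 + (-6 - 14)) = -1269/4105 - (-4 - 20) = -1269/4105 - 1*(-24) = -1269/4105 + 24 = 97251/4105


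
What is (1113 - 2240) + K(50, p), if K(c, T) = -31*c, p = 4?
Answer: -2677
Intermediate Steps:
(1113 - 2240) + K(50, p) = (1113 - 2240) - 31*50 = -1127 - 1550 = -2677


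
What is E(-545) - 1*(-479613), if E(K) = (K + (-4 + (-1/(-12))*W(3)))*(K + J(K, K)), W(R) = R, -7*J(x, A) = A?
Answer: 10303407/14 ≈ 7.3596e+5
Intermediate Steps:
J(x, A) = -A/7
E(K) = 6*K*(-15/4 + K)/7 (E(K) = (K + (-4 - 1/(-12)*3))*(K - K/7) = (K + (-4 - 1*(-1/12)*3))*(6*K/7) = (K + (-4 + (1/12)*3))*(6*K/7) = (K + (-4 + ¼))*(6*K/7) = (K - 15/4)*(6*K/7) = (-15/4 + K)*(6*K/7) = 6*K*(-15/4 + K)/7)
E(-545) - 1*(-479613) = (3/14)*(-545)*(-15 + 4*(-545)) - 1*(-479613) = (3/14)*(-545)*(-15 - 2180) + 479613 = (3/14)*(-545)*(-2195) + 479613 = 3588825/14 + 479613 = 10303407/14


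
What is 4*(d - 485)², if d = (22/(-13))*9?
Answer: 169156036/169 ≈ 1.0009e+6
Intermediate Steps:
d = -198/13 (d = (22*(-1/13))*9 = -22/13*9 = -198/13 ≈ -15.231)
4*(d - 485)² = 4*(-198/13 - 485)² = 4*(-6503/13)² = 4*(42289009/169) = 169156036/169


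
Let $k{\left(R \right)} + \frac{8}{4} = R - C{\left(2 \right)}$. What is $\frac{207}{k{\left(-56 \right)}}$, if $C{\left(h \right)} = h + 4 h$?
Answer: $- \frac{207}{68} \approx -3.0441$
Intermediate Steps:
$C{\left(h \right)} = 5 h$
$k{\left(R \right)} = -12 + R$ ($k{\left(R \right)} = -2 + \left(R - 5 \cdot 2\right) = -2 + \left(R - 10\right) = -2 + \left(-10 + R\right) = -12 + R$)
$\frac{207}{k{\left(-56 \right)}} = \frac{207}{-12 - 56} = \frac{207}{-68} = 207 \left(- \frac{1}{68}\right) = - \frac{207}{68}$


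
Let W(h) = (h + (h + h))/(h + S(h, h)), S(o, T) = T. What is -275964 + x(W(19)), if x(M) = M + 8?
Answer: -551909/2 ≈ -2.7595e+5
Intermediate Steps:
W(h) = 3/2 (W(h) = (h + (h + h))/(h + h) = (h + 2*h)/((2*h)) = (3*h)*(1/(2*h)) = 3/2)
x(M) = 8 + M
-275964 + x(W(19)) = -275964 + (8 + 3/2) = -275964 + 19/2 = -551909/2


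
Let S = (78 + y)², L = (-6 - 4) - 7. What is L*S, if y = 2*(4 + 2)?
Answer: -137700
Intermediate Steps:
L = -17 (L = -10 - 7 = -17)
y = 12 (y = 2*6 = 12)
S = 8100 (S = (78 + 12)² = 90² = 8100)
L*S = -17*8100 = -137700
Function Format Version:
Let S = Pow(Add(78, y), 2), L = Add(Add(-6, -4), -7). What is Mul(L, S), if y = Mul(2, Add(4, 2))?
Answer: -137700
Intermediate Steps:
L = -17 (L = Add(-10, -7) = -17)
y = 12 (y = Mul(2, 6) = 12)
S = 8100 (S = Pow(Add(78, 12), 2) = Pow(90, 2) = 8100)
Mul(L, S) = Mul(-17, 8100) = -137700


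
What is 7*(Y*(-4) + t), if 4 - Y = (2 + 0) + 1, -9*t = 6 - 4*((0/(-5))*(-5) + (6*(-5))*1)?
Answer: -126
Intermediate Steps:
t = -14 (t = -(6 - 4*((0/(-5))*(-5) + (6*(-5))*1))/9 = -(6 - 4*((0*(-⅕))*(-5) - 30*1))/9 = -(6 - 4*(0*(-5) - 30))/9 = -(6 - 4*(0 - 30))/9 = -(6 - 4*(-30))/9 = -(6 + 120)/9 = -⅑*126 = -14)
Y = 1 (Y = 4 - ((2 + 0) + 1) = 4 - (2 + 1) = 4 - 1*3 = 4 - 3 = 1)
7*(Y*(-4) + t) = 7*(1*(-4) - 14) = 7*(-4 - 14) = 7*(-18) = -126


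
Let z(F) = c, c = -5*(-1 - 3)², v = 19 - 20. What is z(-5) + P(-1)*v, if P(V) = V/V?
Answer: -81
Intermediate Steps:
P(V) = 1
v = -1
c = -80 (c = -5*(-4)² = -5*16 = -80)
z(F) = -80
z(-5) + P(-1)*v = -80 + 1*(-1) = -80 - 1 = -81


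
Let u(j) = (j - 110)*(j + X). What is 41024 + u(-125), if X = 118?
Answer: 42669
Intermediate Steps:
u(j) = (-110 + j)*(118 + j) (u(j) = (j - 110)*(j + 118) = (-110 + j)*(118 + j))
41024 + u(-125) = 41024 + (-12980 + (-125)**2 + 8*(-125)) = 41024 + (-12980 + 15625 - 1000) = 41024 + 1645 = 42669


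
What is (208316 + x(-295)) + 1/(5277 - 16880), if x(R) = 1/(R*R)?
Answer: 210347304864278/1009751075 ≈ 2.0832e+5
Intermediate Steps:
x(R) = R**(-2) (x(R) = 1/(R**2) = R**(-2))
(208316 + x(-295)) + 1/(5277 - 16880) = (208316 + (-295)**(-2)) + 1/(5277 - 16880) = (208316 + 1/87025) + 1/(-11603) = 18128699901/87025 - 1/11603 = 210347304864278/1009751075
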